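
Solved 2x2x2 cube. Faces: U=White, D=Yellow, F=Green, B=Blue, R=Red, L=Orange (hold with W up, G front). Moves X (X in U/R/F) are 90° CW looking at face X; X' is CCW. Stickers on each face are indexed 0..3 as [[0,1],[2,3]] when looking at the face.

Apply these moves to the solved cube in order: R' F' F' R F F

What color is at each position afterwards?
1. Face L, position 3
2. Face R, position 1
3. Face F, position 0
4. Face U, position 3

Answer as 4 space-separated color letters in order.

Answer: O O G B

Derivation:
After move 1 (R'): R=RRRR U=WBWB F=GWGW D=YGYG B=YBYB
After move 2 (F'): F=WWGG U=WBRR R=GRYR D=OOYG L=OBOW
After move 3 (F'): F=WGWG U=WBGY R=OROR D=BWYG L=OROR
After move 4 (R): R=OORR U=WGGG F=WWWG D=BYYY B=YBBB
After move 5 (F): F=WWGW U=WGRR R=GOGR D=ROYY L=OBOY
After move 6 (F): F=GWWW U=WGYB R=RORR D=GGYY L=OROO
Query 1: L[3] = O
Query 2: R[1] = O
Query 3: F[0] = G
Query 4: U[3] = B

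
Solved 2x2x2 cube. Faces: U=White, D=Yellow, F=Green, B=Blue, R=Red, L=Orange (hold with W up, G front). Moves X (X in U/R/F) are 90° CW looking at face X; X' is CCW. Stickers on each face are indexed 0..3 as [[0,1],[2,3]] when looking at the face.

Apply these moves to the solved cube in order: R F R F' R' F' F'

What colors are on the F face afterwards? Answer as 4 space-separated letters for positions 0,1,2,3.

Answer: R G G R

Derivation:
After move 1 (R): R=RRRR U=WGWG F=GYGY D=YBYB B=WBWB
After move 2 (F): F=GGYY U=WGOO R=WRGR D=RRYB L=OYOB
After move 3 (R): R=GWRR U=WGOY F=GRYB D=RWYW B=OBGB
After move 4 (F'): F=RBGY U=WGGR R=WWRR D=YBYW L=OYOO
After move 5 (R'): R=WRWR U=WGGO F=RGGR D=YBYY B=WBBB
After move 6 (F'): F=GRRG U=WGWW R=BRYR D=YOYY L=OOOG
After move 7 (F'): F=RGGR U=WGBY R=ORYR D=OGYY L=OWOW
Query: F face = RGGR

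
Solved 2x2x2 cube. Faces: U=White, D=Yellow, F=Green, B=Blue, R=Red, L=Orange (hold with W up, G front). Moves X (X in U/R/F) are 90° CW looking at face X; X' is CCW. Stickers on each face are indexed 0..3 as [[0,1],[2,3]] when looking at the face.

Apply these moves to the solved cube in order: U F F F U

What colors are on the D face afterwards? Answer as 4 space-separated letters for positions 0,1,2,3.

Answer: G O Y Y

Derivation:
After move 1 (U): U=WWWW F=RRGG R=BBRR B=OOBB L=GGOO
After move 2 (F): F=GRGR U=WWOG R=WBWR D=RBYY L=GYOY
After move 3 (F): F=GGRR U=WWYY R=OBGR D=WWYY L=GROB
After move 4 (F): F=RGRG U=WWBR R=YBYR D=GOYY L=GWOW
After move 5 (U): U=BWRW F=YBRG R=OOYR B=GWBB L=RGOW
Query: D face = GOYY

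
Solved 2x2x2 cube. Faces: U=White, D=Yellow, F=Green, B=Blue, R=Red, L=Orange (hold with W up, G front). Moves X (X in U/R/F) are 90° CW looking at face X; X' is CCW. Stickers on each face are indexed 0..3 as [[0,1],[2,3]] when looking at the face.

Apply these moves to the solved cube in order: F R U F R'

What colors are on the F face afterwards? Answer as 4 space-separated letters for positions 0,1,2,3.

After move 1 (F): F=GGGG U=WWOO R=WRWR D=RRYY L=OYOY
After move 2 (R): R=WWRR U=WGOG F=GRGY D=RBYB B=OBWB
After move 3 (U): U=OWGG F=WWGY R=OBRR B=OYWB L=GROY
After move 4 (F): F=GWYW U=OWYR R=GBGR D=ROYB L=GROB
After move 5 (R'): R=BRGG U=OWYO F=GWYR D=RWYW B=BYOB
Query: F face = GWYR

Answer: G W Y R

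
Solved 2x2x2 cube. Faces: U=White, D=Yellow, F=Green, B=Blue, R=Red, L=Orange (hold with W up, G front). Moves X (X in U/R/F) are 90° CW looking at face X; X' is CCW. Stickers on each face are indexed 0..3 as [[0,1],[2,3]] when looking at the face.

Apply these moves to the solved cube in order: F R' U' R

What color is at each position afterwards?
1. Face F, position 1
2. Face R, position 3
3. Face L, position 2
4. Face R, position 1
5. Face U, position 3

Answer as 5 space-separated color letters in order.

After move 1 (F): F=GGGG U=WWOO R=WRWR D=RRYY L=OYOY
After move 2 (R'): R=RRWW U=WBOB F=GWGO D=RGYG B=YBRB
After move 3 (U'): U=BBWO F=OYGO R=GWWW B=RRRB L=YBOY
After move 4 (R): R=WGWW U=BYWO F=OGGG D=RRYR B=ORBB
Query 1: F[1] = G
Query 2: R[3] = W
Query 3: L[2] = O
Query 4: R[1] = G
Query 5: U[3] = O

Answer: G W O G O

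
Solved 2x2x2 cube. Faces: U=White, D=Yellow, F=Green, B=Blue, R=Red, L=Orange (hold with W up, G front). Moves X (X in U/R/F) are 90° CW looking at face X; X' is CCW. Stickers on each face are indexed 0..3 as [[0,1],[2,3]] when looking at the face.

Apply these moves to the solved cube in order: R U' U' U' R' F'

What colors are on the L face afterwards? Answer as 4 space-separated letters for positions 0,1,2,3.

Answer: G O O G

Derivation:
After move 1 (R): R=RRRR U=WGWG F=GYGY D=YBYB B=WBWB
After move 2 (U'): U=GGWW F=OOGY R=GYRR B=RRWB L=WBOO
After move 3 (U'): U=GWGW F=WBGY R=OORR B=GYWB L=RROO
After move 4 (U'): U=WWGG F=RRGY R=WBRR B=OOWB L=GYOO
After move 5 (R'): R=BRWR U=WWGO F=RWGG D=YRYY B=BOBB
After move 6 (F'): F=WGRG U=WWBW R=RRYR D=YOYY L=GOOG
Query: L face = GOOG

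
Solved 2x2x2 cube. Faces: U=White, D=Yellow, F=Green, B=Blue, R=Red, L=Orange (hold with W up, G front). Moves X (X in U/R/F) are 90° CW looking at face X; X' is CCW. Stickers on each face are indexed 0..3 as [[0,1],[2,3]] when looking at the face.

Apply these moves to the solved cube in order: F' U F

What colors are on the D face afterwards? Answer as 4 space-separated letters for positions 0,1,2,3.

Answer: Y B Y Y

Derivation:
After move 1 (F'): F=GGGG U=WWRR R=YRYR D=OOYY L=OWOW
After move 2 (U): U=RWRW F=YRGG R=BBYR B=OWBB L=GGOW
After move 3 (F): F=GYGR U=RWWG R=RBWR D=YBYY L=GOOO
Query: D face = YBYY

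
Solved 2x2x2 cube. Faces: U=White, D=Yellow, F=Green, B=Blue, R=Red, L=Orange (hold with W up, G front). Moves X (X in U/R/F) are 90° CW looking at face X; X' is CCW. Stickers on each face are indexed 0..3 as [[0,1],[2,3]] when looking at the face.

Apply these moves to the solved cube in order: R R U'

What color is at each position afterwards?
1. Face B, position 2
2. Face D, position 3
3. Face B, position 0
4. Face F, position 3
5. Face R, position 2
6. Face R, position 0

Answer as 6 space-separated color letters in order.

After move 1 (R): R=RRRR U=WGWG F=GYGY D=YBYB B=WBWB
After move 2 (R): R=RRRR U=WYWY F=GBGB D=YWYW B=GBGB
After move 3 (U'): U=YYWW F=OOGB R=GBRR B=RRGB L=GBOO
Query 1: B[2] = G
Query 2: D[3] = W
Query 3: B[0] = R
Query 4: F[3] = B
Query 5: R[2] = R
Query 6: R[0] = G

Answer: G W R B R G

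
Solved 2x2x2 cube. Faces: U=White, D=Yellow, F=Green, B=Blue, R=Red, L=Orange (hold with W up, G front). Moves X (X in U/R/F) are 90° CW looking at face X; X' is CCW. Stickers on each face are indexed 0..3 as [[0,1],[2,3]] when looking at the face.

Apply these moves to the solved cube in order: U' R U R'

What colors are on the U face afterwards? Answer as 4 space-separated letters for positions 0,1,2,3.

After move 1 (U'): U=WWWW F=OOGG R=GGRR B=RRBB L=BBOO
After move 2 (R): R=RGRG U=WOWG F=OYGY D=YBYR B=WRWB
After move 3 (U): U=WWGO F=RGGY R=WRRG B=BBWB L=OYOO
After move 4 (R'): R=RGWR U=WWGB F=RWGO D=YGYY B=RBBB
Query: U face = WWGB

Answer: W W G B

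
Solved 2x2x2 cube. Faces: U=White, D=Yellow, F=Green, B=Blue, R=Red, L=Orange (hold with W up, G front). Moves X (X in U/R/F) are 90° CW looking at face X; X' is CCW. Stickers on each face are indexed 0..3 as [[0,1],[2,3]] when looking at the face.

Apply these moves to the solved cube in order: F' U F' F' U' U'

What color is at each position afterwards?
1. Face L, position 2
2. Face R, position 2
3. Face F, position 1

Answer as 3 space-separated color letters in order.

After move 1 (F'): F=GGGG U=WWRR R=YRYR D=OOYY L=OWOW
After move 2 (U): U=RWRW F=YRGG R=BBYR B=OWBB L=GGOW
After move 3 (F'): F=RGYG U=RWBY R=OBOR D=GWYY L=GWOR
After move 4 (F'): F=GGRY U=RWOO R=WBGR D=WRYY L=GYOB
After move 5 (U'): U=WORO F=GYRY R=GGGR B=WBBB L=OWOB
After move 6 (U'): U=OOWR F=OWRY R=GYGR B=GGBB L=WBOB
Query 1: L[2] = O
Query 2: R[2] = G
Query 3: F[1] = W

Answer: O G W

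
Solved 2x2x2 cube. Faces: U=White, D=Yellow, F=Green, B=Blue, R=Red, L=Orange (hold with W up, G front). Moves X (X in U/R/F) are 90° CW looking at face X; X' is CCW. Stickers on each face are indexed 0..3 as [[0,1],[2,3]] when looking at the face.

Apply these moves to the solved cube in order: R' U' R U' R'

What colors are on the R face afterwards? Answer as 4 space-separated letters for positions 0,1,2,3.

Answer: G W O R

Derivation:
After move 1 (R'): R=RRRR U=WBWB F=GWGW D=YGYG B=YBYB
After move 2 (U'): U=BBWW F=OOGW R=GWRR B=RRYB L=YBOO
After move 3 (R): R=RGRW U=BOWW F=OGGG D=YYYR B=WRBB
After move 4 (U'): U=OWBW F=YBGG R=OGRW B=RGBB L=WROO
After move 5 (R'): R=GWOR U=OBBR F=YWGW D=YBYG B=RGYB
Query: R face = GWOR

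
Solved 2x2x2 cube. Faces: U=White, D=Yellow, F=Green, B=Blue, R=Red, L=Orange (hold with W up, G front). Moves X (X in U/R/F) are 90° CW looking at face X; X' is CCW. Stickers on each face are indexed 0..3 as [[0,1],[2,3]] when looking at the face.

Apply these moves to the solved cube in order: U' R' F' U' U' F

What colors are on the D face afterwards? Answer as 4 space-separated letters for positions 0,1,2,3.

Answer: Y B Y G

Derivation:
After move 1 (U'): U=WWWW F=OOGG R=GGRR B=RRBB L=BBOO
After move 2 (R'): R=GRGR U=WBWR F=OWGW D=YOYG B=YRYB
After move 3 (F'): F=WWOG U=WBGG R=ORYR D=BOYG L=BROW
After move 4 (U'): U=BGWG F=BROG R=WWYR B=ORYB L=YROW
After move 5 (U'): U=GGBW F=YROG R=BRYR B=WWYB L=OROW
After move 6 (F): F=OYGR U=GGWR R=BRWR D=YBYG L=OBOO
Query: D face = YBYG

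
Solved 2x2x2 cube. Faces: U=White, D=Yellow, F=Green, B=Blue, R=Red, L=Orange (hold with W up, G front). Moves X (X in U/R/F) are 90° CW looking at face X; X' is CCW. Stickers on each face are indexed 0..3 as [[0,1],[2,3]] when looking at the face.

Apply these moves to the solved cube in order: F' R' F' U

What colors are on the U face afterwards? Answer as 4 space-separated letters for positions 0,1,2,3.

After move 1 (F'): F=GGGG U=WWRR R=YRYR D=OOYY L=OWOW
After move 2 (R'): R=RRYY U=WBRB F=GWGR D=OGYG B=YBOB
After move 3 (F'): F=WRGG U=WBRY R=GROY D=WWYG L=OBOR
After move 4 (U): U=RWYB F=GRGG R=YBOY B=OBOB L=WROR
Query: U face = RWYB

Answer: R W Y B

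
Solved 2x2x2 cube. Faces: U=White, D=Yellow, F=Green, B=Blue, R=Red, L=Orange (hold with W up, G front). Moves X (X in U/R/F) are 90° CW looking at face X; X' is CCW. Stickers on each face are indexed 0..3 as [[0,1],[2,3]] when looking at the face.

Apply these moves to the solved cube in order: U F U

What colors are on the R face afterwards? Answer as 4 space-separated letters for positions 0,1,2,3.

After move 1 (U): U=WWWW F=RRGG R=BBRR B=OOBB L=GGOO
After move 2 (F): F=GRGR U=WWOG R=WBWR D=RBYY L=GYOY
After move 3 (U): U=OWGW F=WBGR R=OOWR B=GYBB L=GROY
Query: R face = OOWR

Answer: O O W R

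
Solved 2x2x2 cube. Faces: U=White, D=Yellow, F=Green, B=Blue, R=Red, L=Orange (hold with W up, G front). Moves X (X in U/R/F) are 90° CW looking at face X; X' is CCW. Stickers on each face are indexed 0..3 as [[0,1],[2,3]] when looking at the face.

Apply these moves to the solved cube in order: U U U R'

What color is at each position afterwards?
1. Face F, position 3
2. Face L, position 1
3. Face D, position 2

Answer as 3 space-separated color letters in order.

Answer: W B Y

Derivation:
After move 1 (U): U=WWWW F=RRGG R=BBRR B=OOBB L=GGOO
After move 2 (U): U=WWWW F=BBGG R=OORR B=GGBB L=RROO
After move 3 (U): U=WWWW F=OOGG R=GGRR B=RRBB L=BBOO
After move 4 (R'): R=GRGR U=WBWR F=OWGW D=YOYG B=YRYB
Query 1: F[3] = W
Query 2: L[1] = B
Query 3: D[2] = Y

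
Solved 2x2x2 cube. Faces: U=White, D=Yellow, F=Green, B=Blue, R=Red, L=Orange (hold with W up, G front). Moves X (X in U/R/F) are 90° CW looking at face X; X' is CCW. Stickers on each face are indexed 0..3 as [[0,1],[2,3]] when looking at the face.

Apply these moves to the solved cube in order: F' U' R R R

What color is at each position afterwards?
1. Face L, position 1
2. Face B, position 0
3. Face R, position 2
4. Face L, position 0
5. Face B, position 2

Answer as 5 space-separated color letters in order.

After move 1 (F'): F=GGGG U=WWRR R=YRYR D=OOYY L=OWOW
After move 2 (U'): U=WRWR F=OWGG R=GGYR B=YRBB L=BBOW
After move 3 (R): R=YGRG U=WWWG F=OOGY D=OBYY B=RRRB
After move 4 (R): R=RYGG U=WOWY F=OBGY D=ORYR B=GRWB
After move 5 (R): R=GRGY U=WBWY F=ORGR D=OWYG B=YROB
Query 1: L[1] = B
Query 2: B[0] = Y
Query 3: R[2] = G
Query 4: L[0] = B
Query 5: B[2] = O

Answer: B Y G B O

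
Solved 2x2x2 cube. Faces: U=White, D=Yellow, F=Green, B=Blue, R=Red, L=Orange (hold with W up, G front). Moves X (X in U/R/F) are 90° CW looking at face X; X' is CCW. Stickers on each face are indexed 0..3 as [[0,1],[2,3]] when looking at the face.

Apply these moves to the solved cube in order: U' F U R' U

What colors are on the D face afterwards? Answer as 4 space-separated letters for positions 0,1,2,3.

Answer: R G Y O

Derivation:
After move 1 (U'): U=WWWW F=OOGG R=GGRR B=RRBB L=BBOO
After move 2 (F): F=GOGO U=WWOB R=WGWR D=RGYY L=BYOY
After move 3 (U): U=OWBW F=WGGO R=RRWR B=BYBB L=GOOY
After move 4 (R'): R=RRRW U=OBBB F=WWGW D=RGYO B=YYGB
After move 5 (U): U=BOBB F=RRGW R=YYRW B=GOGB L=WWOY
Query: D face = RGYO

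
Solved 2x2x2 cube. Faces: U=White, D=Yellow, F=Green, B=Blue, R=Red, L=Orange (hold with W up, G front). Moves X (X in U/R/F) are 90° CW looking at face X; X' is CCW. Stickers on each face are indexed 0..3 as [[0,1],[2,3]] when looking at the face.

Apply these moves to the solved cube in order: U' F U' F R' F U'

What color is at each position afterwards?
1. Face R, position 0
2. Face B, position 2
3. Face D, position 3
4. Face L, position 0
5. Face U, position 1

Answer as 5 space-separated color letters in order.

Answer: O G Y Y R

Derivation:
After move 1 (U'): U=WWWW F=OOGG R=GGRR B=RRBB L=BBOO
After move 2 (F): F=GOGO U=WWOB R=WGWR D=RGYY L=BYOY
After move 3 (U'): U=WBWO F=BYGO R=GOWR B=WGBB L=RROY
After move 4 (F): F=GBOY U=WBYR R=WOOR D=WGYY L=RROG
After move 5 (R'): R=ORWO U=WBYW F=GBOR D=WBYY B=YGGB
After move 6 (F): F=OGRB U=WBGR R=YRWO D=WOYY L=RWOB
After move 7 (U'): U=BRWG F=RWRB R=OGWO B=YRGB L=YGOB
Query 1: R[0] = O
Query 2: B[2] = G
Query 3: D[3] = Y
Query 4: L[0] = Y
Query 5: U[1] = R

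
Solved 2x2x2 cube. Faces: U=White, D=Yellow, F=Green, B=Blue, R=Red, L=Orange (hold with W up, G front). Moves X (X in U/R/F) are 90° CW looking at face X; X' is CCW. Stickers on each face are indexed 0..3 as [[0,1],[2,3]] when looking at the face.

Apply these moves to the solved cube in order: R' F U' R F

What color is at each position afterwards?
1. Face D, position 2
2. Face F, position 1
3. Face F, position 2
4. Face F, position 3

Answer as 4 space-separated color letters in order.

Answer: Y O G R

Derivation:
After move 1 (R'): R=RRRR U=WBWB F=GWGW D=YGYG B=YBYB
After move 2 (F): F=GGWW U=WBOO R=WRBR D=RRYG L=OYOG
After move 3 (U'): U=BOWO F=OYWW R=GGBR B=WRYB L=YBOG
After move 4 (R): R=BGRG U=BYWW F=ORWG D=RYYW B=OROB
After move 5 (F): F=WOGR U=BYGB R=WGWG D=RBYW L=YROY
Query 1: D[2] = Y
Query 2: F[1] = O
Query 3: F[2] = G
Query 4: F[3] = R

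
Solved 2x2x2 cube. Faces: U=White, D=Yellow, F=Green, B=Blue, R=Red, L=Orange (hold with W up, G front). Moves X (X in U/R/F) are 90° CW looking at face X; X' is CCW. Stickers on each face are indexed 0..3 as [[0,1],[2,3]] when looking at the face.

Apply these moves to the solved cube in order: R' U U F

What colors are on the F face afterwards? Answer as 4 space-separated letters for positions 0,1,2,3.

Answer: G Y W B

Derivation:
After move 1 (R'): R=RRRR U=WBWB F=GWGW D=YGYG B=YBYB
After move 2 (U): U=WWBB F=RRGW R=YBRR B=OOYB L=GWOO
After move 3 (U): U=BWBW F=YBGW R=OORR B=GWYB L=RROO
After move 4 (F): F=GYWB U=BWOR R=BOWR D=ROYG L=RYOG
Query: F face = GYWB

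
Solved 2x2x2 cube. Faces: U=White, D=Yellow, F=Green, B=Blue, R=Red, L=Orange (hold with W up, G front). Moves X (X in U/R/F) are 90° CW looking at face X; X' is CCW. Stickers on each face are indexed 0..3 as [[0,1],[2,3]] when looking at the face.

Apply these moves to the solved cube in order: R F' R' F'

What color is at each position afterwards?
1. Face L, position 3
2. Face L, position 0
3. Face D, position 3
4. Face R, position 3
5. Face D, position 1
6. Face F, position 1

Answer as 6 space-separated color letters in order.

After move 1 (R): R=RRRR U=WGWG F=GYGY D=YBYB B=WBWB
After move 2 (F'): F=YYGG U=WGRR R=BRYR D=OOYB L=OGOW
After move 3 (R'): R=RRBY U=WWRW F=YGGR D=OYYG B=BBOB
After move 4 (F'): F=GRYG U=WWRB R=YROY D=GWYG L=OWOR
Query 1: L[3] = R
Query 2: L[0] = O
Query 3: D[3] = G
Query 4: R[3] = Y
Query 5: D[1] = W
Query 6: F[1] = R

Answer: R O G Y W R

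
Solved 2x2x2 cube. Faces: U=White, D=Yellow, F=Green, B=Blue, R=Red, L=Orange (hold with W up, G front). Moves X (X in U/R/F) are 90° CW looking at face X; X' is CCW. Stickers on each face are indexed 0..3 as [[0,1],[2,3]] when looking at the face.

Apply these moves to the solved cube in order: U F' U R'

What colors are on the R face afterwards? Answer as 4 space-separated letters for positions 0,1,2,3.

After move 1 (U): U=WWWW F=RRGG R=BBRR B=OOBB L=GGOO
After move 2 (F'): F=RGRG U=WWBR R=YBYR D=GOYY L=GWOW
After move 3 (U): U=BWRW F=YBRG R=OOYR B=GWBB L=RGOW
After move 4 (R'): R=OROY U=BBRG F=YWRW D=GBYG B=YWOB
Query: R face = OROY

Answer: O R O Y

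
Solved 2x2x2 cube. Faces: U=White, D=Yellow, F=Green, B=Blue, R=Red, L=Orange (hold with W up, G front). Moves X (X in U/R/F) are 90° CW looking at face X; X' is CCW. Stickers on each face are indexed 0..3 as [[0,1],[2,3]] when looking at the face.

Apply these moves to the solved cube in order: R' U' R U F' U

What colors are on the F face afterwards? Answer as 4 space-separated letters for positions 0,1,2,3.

After move 1 (R'): R=RRRR U=WBWB F=GWGW D=YGYG B=YBYB
After move 2 (U'): U=BBWW F=OOGW R=GWRR B=RRYB L=YBOO
After move 3 (R): R=RGRW U=BOWW F=OGGG D=YYYR B=WRBB
After move 4 (U): U=WBWO F=RGGG R=WRRW B=YBBB L=OGOO
After move 5 (F'): F=GGRG U=WBWR R=YRYW D=GOYR L=OOOW
After move 6 (U): U=WWRB F=YRRG R=YBYW B=OOBB L=GGOW
Query: F face = YRRG

Answer: Y R R G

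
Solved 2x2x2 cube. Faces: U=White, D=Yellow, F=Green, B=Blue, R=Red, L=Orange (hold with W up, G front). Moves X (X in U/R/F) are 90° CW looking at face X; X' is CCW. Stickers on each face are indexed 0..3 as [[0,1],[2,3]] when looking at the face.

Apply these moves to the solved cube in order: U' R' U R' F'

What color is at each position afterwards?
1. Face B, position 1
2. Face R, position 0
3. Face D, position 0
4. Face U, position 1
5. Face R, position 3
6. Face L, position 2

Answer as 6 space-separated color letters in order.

After move 1 (U'): U=WWWW F=OOGG R=GGRR B=RRBB L=BBOO
After move 2 (R'): R=GRGR U=WBWR F=OWGW D=YOYG B=YRYB
After move 3 (U): U=WWRB F=GRGW R=YRGR B=BBYB L=OWOO
After move 4 (R'): R=RRYG U=WYRB F=GWGB D=YRYW B=GBOB
After move 5 (F'): F=WBGG U=WYRY R=RRYG D=WOYW L=OBOR
Query 1: B[1] = B
Query 2: R[0] = R
Query 3: D[0] = W
Query 4: U[1] = Y
Query 5: R[3] = G
Query 6: L[2] = O

Answer: B R W Y G O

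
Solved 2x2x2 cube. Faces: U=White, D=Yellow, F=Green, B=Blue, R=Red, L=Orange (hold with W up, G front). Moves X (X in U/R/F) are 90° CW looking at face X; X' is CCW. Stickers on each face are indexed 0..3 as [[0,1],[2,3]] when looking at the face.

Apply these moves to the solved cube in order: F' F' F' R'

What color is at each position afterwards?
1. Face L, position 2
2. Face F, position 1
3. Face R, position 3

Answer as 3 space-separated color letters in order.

After move 1 (F'): F=GGGG U=WWRR R=YRYR D=OOYY L=OWOW
After move 2 (F'): F=GGGG U=WWYY R=OROR D=WWYY L=OROR
After move 3 (F'): F=GGGG U=WWOO R=WRWR D=RRYY L=OYOY
After move 4 (R'): R=RRWW U=WBOB F=GWGO D=RGYG B=YBRB
Query 1: L[2] = O
Query 2: F[1] = W
Query 3: R[3] = W

Answer: O W W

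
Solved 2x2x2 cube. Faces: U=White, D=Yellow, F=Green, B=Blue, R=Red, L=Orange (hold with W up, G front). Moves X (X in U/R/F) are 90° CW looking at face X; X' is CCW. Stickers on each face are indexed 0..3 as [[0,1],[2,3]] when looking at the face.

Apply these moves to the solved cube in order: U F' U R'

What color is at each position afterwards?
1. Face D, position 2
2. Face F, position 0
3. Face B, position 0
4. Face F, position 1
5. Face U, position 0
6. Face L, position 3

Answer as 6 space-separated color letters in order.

Answer: Y Y Y W B W

Derivation:
After move 1 (U): U=WWWW F=RRGG R=BBRR B=OOBB L=GGOO
After move 2 (F'): F=RGRG U=WWBR R=YBYR D=GOYY L=GWOW
After move 3 (U): U=BWRW F=YBRG R=OOYR B=GWBB L=RGOW
After move 4 (R'): R=OROY U=BBRG F=YWRW D=GBYG B=YWOB
Query 1: D[2] = Y
Query 2: F[0] = Y
Query 3: B[0] = Y
Query 4: F[1] = W
Query 5: U[0] = B
Query 6: L[3] = W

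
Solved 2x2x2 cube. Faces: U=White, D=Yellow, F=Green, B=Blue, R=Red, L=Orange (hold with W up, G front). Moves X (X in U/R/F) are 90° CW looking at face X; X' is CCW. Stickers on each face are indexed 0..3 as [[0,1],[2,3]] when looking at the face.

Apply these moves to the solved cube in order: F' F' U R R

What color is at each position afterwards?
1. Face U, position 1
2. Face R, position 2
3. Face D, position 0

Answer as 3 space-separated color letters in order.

After move 1 (F'): F=GGGG U=WWRR R=YRYR D=OOYY L=OWOW
After move 2 (F'): F=GGGG U=WWYY R=OROR D=WWYY L=OROR
After move 3 (U): U=YWYW F=ORGG R=BBOR B=ORBB L=GGOR
After move 4 (R): R=OBRB U=YRYG F=OWGY D=WBYO B=WRWB
After move 5 (R): R=ROBB U=YWYY F=OBGO D=WWYW B=GRRB
Query 1: U[1] = W
Query 2: R[2] = B
Query 3: D[0] = W

Answer: W B W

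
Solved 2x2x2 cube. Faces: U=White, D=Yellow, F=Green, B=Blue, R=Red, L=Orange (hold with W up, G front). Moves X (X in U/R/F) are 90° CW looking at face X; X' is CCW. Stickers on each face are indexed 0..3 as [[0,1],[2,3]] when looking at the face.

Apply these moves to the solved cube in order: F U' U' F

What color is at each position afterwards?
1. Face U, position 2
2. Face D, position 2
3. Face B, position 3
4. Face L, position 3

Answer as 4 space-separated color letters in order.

After move 1 (F): F=GGGG U=WWOO R=WRWR D=RRYY L=OYOY
After move 2 (U'): U=WOWO F=OYGG R=GGWR B=WRBB L=BBOY
After move 3 (U'): U=OOWW F=BBGG R=OYWR B=GGBB L=WROY
After move 4 (F): F=GBGB U=OOYR R=WYWR D=WOYY L=WROR
Query 1: U[2] = Y
Query 2: D[2] = Y
Query 3: B[3] = B
Query 4: L[3] = R

Answer: Y Y B R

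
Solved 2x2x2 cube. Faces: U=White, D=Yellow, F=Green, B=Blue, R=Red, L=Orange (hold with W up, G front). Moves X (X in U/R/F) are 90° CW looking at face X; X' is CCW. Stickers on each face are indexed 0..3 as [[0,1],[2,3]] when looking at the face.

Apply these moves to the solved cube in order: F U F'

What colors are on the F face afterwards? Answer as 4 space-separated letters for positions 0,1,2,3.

Answer: R G W G

Derivation:
After move 1 (F): F=GGGG U=WWOO R=WRWR D=RRYY L=OYOY
After move 2 (U): U=OWOW F=WRGG R=BBWR B=OYBB L=GGOY
After move 3 (F'): F=RGWG U=OWBW R=RBRR D=GYYY L=GWOO
Query: F face = RGWG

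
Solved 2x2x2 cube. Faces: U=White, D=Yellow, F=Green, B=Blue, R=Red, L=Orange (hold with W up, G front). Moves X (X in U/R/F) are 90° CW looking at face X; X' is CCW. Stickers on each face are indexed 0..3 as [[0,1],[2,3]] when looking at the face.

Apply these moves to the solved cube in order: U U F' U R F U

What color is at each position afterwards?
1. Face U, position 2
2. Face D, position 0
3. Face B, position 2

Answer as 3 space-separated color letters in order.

Answer: G R W

Derivation:
After move 1 (U): U=WWWW F=RRGG R=BBRR B=OOBB L=GGOO
After move 2 (U): U=WWWW F=BBGG R=OORR B=GGBB L=RROO
After move 3 (F'): F=BGBG U=WWOR R=YOYR D=ROYY L=RWOW
After move 4 (U): U=OWRW F=YOBG R=GGYR B=RWBB L=BGOW
After move 5 (R): R=YGRG U=OORG F=YOBY D=RBYR B=WWWB
After move 6 (F): F=BYYO U=OOWG R=RGGG D=RYYR L=BROB
After move 7 (U): U=WOGO F=RGYO R=WWGG B=BRWB L=BYOB
Query 1: U[2] = G
Query 2: D[0] = R
Query 3: B[2] = W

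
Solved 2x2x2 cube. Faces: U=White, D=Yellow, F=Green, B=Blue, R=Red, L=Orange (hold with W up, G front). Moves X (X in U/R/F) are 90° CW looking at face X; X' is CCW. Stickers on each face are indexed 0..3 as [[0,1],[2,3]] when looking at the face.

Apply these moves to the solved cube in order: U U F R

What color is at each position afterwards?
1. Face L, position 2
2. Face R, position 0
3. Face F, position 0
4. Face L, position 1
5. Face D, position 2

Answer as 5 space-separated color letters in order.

Answer: O W G Y Y

Derivation:
After move 1 (U): U=WWWW F=RRGG R=BBRR B=OOBB L=GGOO
After move 2 (U): U=WWWW F=BBGG R=OORR B=GGBB L=RROO
After move 3 (F): F=GBGB U=WWOR R=WOWR D=ROYY L=RYOY
After move 4 (R): R=WWRO U=WBOB F=GOGY D=RBYG B=RGWB
Query 1: L[2] = O
Query 2: R[0] = W
Query 3: F[0] = G
Query 4: L[1] = Y
Query 5: D[2] = Y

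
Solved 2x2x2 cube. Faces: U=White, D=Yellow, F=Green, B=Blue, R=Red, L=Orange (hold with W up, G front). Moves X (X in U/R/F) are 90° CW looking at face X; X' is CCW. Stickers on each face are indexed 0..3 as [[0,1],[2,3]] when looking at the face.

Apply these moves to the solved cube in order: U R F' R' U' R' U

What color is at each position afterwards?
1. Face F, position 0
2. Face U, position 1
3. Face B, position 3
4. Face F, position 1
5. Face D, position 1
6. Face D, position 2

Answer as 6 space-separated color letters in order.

Answer: R W B Y G Y

Derivation:
After move 1 (U): U=WWWW F=RRGG R=BBRR B=OOBB L=GGOO
After move 2 (R): R=RBRB U=WRWG F=RYGY D=YBYO B=WOWB
After move 3 (F'): F=YYRG U=WRRR R=BBYB D=GOYO L=GGOW
After move 4 (R'): R=BBBY U=WWRW F=YRRR D=GYYG B=OOOB
After move 5 (U'): U=WWWR F=GGRR R=YRBY B=BBOB L=OOOW
After move 6 (R'): R=RYYB U=WOWB F=GWRR D=GGYR B=GBYB
After move 7 (U): U=WWBO F=RYRR R=GBYB B=OOYB L=GWOW
Query 1: F[0] = R
Query 2: U[1] = W
Query 3: B[3] = B
Query 4: F[1] = Y
Query 5: D[1] = G
Query 6: D[2] = Y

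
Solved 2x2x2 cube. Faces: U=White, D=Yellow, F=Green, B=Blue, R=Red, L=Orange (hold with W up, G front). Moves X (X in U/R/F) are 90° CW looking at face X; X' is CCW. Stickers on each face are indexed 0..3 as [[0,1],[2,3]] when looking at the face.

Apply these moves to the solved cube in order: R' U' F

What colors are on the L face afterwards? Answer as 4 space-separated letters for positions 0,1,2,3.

Answer: Y Y O G

Derivation:
After move 1 (R'): R=RRRR U=WBWB F=GWGW D=YGYG B=YBYB
After move 2 (U'): U=BBWW F=OOGW R=GWRR B=RRYB L=YBOO
After move 3 (F): F=GOWO U=BBOB R=WWWR D=RGYG L=YYOG
Query: L face = YYOG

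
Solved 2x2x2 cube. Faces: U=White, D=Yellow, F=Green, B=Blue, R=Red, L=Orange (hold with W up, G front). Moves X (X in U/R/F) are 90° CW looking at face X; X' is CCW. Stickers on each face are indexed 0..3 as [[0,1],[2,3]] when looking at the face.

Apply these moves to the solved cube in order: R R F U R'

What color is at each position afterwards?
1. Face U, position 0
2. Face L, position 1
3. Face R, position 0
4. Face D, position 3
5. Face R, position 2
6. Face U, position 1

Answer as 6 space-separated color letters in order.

Answer: O G B B G G

Derivation:
After move 1 (R): R=RRRR U=WGWG F=GYGY D=YBYB B=WBWB
After move 2 (R): R=RRRR U=WYWY F=GBGB D=YWYW B=GBGB
After move 3 (F): F=GGBB U=WYOO R=WRYR D=RRYW L=OYOW
After move 4 (U): U=OWOY F=WRBB R=GBYR B=OYGB L=GGOW
After move 5 (R'): R=BRGY U=OGOO F=WWBY D=RRYB B=WYRB
Query 1: U[0] = O
Query 2: L[1] = G
Query 3: R[0] = B
Query 4: D[3] = B
Query 5: R[2] = G
Query 6: U[1] = G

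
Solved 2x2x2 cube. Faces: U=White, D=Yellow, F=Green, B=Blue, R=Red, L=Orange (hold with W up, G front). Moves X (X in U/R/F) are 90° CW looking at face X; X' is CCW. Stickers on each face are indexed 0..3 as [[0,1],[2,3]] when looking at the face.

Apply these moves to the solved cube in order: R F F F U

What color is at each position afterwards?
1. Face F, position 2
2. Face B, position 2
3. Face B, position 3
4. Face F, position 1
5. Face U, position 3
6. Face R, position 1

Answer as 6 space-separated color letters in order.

After move 1 (R): R=RRRR U=WGWG F=GYGY D=YBYB B=WBWB
After move 2 (F): F=GGYY U=WGOO R=WRGR D=RRYB L=OYOB
After move 3 (F): F=YGYG U=WGBY R=OROR D=GWYB L=OROR
After move 4 (F): F=YYGG U=WGRR R=BRYR D=OOYB L=OGOW
After move 5 (U): U=RWRG F=BRGG R=WBYR B=OGWB L=YYOW
Query 1: F[2] = G
Query 2: B[2] = W
Query 3: B[3] = B
Query 4: F[1] = R
Query 5: U[3] = G
Query 6: R[1] = B

Answer: G W B R G B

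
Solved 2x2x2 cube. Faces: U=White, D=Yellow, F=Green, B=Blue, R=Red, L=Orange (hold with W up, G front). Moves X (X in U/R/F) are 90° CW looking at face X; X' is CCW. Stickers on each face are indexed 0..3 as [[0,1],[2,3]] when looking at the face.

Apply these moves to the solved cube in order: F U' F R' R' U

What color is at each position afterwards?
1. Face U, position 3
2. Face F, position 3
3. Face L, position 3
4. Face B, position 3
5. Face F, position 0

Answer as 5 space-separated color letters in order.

Answer: G W R B R

Derivation:
After move 1 (F): F=GGGG U=WWOO R=WRWR D=RRYY L=OYOY
After move 2 (U'): U=WOWO F=OYGG R=GGWR B=WRBB L=BBOY
After move 3 (F): F=GOGY U=WOYB R=WGOR D=WGYY L=BROR
After move 4 (R'): R=GRWO U=WBYW F=GOGB D=WOYY B=YRGB
After move 5 (R'): R=ROGW U=WGYY F=GBGW D=WOYB B=YROB
After move 6 (U): U=YWYG F=ROGW R=YRGW B=BROB L=GBOR
Query 1: U[3] = G
Query 2: F[3] = W
Query 3: L[3] = R
Query 4: B[3] = B
Query 5: F[0] = R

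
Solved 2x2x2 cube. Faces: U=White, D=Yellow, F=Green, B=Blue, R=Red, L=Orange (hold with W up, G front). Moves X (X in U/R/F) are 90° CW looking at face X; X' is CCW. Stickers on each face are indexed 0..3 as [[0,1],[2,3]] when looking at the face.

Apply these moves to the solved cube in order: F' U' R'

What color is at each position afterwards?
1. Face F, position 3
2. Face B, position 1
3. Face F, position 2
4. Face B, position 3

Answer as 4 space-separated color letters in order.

After move 1 (F'): F=GGGG U=WWRR R=YRYR D=OOYY L=OWOW
After move 2 (U'): U=WRWR F=OWGG R=GGYR B=YRBB L=BBOW
After move 3 (R'): R=GRGY U=WBWY F=ORGR D=OWYG B=YROB
Query 1: F[3] = R
Query 2: B[1] = R
Query 3: F[2] = G
Query 4: B[3] = B

Answer: R R G B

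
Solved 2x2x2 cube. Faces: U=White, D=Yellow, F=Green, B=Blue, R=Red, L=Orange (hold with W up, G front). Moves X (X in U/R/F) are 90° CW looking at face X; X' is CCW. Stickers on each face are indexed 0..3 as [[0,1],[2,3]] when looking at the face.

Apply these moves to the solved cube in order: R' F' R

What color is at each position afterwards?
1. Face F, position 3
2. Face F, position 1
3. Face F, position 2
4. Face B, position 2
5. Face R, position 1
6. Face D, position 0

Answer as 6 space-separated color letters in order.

Answer: G O G B G O

Derivation:
After move 1 (R'): R=RRRR U=WBWB F=GWGW D=YGYG B=YBYB
After move 2 (F'): F=WWGG U=WBRR R=GRYR D=OOYG L=OBOW
After move 3 (R): R=YGRR U=WWRG F=WOGG D=OYYY B=RBBB
Query 1: F[3] = G
Query 2: F[1] = O
Query 3: F[2] = G
Query 4: B[2] = B
Query 5: R[1] = G
Query 6: D[0] = O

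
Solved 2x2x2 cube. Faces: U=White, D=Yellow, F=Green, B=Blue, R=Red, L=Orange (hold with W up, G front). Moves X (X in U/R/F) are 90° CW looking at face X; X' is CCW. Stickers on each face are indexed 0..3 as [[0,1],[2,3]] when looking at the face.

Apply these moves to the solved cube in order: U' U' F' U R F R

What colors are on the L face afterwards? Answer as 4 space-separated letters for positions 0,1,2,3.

Answer: B R O B

Derivation:
After move 1 (U'): U=WWWW F=OOGG R=GGRR B=RRBB L=BBOO
After move 2 (U'): U=WWWW F=BBGG R=OORR B=GGBB L=RROO
After move 3 (F'): F=BGBG U=WWOR R=YOYR D=ROYY L=RWOW
After move 4 (U): U=OWRW F=YOBG R=GGYR B=RWBB L=BGOW
After move 5 (R): R=YGRG U=OORG F=YOBY D=RBYR B=WWWB
After move 6 (F): F=BYYO U=OOWG R=RGGG D=RYYR L=BROB
After move 7 (R): R=GRGG U=OYWO F=BYYR D=RWYW B=GWOB
Query: L face = BROB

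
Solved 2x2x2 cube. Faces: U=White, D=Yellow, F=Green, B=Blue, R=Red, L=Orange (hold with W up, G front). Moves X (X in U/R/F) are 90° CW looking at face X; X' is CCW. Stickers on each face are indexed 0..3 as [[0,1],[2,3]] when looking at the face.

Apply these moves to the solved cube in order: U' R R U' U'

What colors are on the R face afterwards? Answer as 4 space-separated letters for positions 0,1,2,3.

After move 1 (U'): U=WWWW F=OOGG R=GGRR B=RRBB L=BBOO
After move 2 (R): R=RGRG U=WOWG F=OYGY D=YBYR B=WRWB
After move 3 (R): R=RRGG U=WYWY F=OBGR D=YWYW B=GROB
After move 4 (U'): U=YYWW F=BBGR R=OBGG B=RROB L=GROO
After move 5 (U'): U=YWYW F=GRGR R=BBGG B=OBOB L=RROO
Query: R face = BBGG

Answer: B B G G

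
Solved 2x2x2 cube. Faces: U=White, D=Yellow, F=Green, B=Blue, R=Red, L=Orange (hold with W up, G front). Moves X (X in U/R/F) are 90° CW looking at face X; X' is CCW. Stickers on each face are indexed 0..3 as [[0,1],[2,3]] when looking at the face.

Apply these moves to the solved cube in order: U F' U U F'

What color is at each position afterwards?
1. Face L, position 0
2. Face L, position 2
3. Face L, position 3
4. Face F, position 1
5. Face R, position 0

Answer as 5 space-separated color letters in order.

Answer: Y O W G O

Derivation:
After move 1 (U): U=WWWW F=RRGG R=BBRR B=OOBB L=GGOO
After move 2 (F'): F=RGRG U=WWBR R=YBYR D=GOYY L=GWOW
After move 3 (U): U=BWRW F=YBRG R=OOYR B=GWBB L=RGOW
After move 4 (U): U=RBWW F=OORG R=GWYR B=RGBB L=YBOW
After move 5 (F'): F=OGOR U=RBGY R=OWGR D=BWYY L=YWOW
Query 1: L[0] = Y
Query 2: L[2] = O
Query 3: L[3] = W
Query 4: F[1] = G
Query 5: R[0] = O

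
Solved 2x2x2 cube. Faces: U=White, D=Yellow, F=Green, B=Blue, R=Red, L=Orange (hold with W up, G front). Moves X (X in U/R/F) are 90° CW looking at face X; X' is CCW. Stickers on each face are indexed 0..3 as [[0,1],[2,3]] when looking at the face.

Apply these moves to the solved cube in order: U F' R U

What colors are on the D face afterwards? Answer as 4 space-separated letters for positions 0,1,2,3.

After move 1 (U): U=WWWW F=RRGG R=BBRR B=OOBB L=GGOO
After move 2 (F'): F=RGRG U=WWBR R=YBYR D=GOYY L=GWOW
After move 3 (R): R=YYRB U=WGBG F=RORY D=GBYO B=ROWB
After move 4 (U): U=BWGG F=YYRY R=RORB B=GWWB L=ROOW
Query: D face = GBYO

Answer: G B Y O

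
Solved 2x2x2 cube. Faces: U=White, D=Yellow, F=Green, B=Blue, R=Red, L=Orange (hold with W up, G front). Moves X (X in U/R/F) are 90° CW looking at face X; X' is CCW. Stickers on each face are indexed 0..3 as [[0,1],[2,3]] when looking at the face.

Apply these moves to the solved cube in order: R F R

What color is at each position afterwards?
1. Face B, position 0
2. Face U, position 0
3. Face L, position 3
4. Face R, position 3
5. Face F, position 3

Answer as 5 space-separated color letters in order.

Answer: O W B R B

Derivation:
After move 1 (R): R=RRRR U=WGWG F=GYGY D=YBYB B=WBWB
After move 2 (F): F=GGYY U=WGOO R=WRGR D=RRYB L=OYOB
After move 3 (R): R=GWRR U=WGOY F=GRYB D=RWYW B=OBGB
Query 1: B[0] = O
Query 2: U[0] = W
Query 3: L[3] = B
Query 4: R[3] = R
Query 5: F[3] = B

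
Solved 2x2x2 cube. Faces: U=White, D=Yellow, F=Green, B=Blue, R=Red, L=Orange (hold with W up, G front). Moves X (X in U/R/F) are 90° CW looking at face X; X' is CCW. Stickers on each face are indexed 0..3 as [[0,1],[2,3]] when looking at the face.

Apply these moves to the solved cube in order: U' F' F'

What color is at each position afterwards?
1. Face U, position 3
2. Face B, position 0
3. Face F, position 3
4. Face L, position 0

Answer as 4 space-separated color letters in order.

Answer: Y R O B

Derivation:
After move 1 (U'): U=WWWW F=OOGG R=GGRR B=RRBB L=BBOO
After move 2 (F'): F=OGOG U=WWGR R=YGYR D=BOYY L=BWOW
After move 3 (F'): F=GGOO U=WWYY R=OGBR D=WWYY L=BROG
Query 1: U[3] = Y
Query 2: B[0] = R
Query 3: F[3] = O
Query 4: L[0] = B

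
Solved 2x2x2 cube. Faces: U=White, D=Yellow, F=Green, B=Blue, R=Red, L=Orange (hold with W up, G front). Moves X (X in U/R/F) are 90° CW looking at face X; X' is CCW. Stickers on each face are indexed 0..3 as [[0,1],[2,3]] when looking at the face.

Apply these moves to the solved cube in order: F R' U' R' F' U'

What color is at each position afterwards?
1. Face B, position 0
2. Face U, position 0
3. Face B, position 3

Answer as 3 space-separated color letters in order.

Answer: Y R B

Derivation:
After move 1 (F): F=GGGG U=WWOO R=WRWR D=RRYY L=OYOY
After move 2 (R'): R=RRWW U=WBOB F=GWGO D=RGYG B=YBRB
After move 3 (U'): U=BBWO F=OYGO R=GWWW B=RRRB L=YBOY
After move 4 (R'): R=WWGW U=BRWR F=OBGO D=RYYO B=GRGB
After move 5 (F'): F=BOOG U=BRWG R=YWRW D=BYYO L=YROW
After move 6 (U'): U=RGBW F=YROG R=BORW B=YWGB L=GROW
Query 1: B[0] = Y
Query 2: U[0] = R
Query 3: B[3] = B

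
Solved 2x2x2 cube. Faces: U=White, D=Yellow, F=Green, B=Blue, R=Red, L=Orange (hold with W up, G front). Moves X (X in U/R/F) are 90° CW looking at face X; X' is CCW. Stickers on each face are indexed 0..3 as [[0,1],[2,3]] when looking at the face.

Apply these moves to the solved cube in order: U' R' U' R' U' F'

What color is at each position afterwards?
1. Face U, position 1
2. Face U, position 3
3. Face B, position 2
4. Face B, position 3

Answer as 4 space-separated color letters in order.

Answer: G O O B

Derivation:
After move 1 (U'): U=WWWW F=OOGG R=GGRR B=RRBB L=BBOO
After move 2 (R'): R=GRGR U=WBWR F=OWGW D=YOYG B=YRYB
After move 3 (U'): U=BRWW F=BBGW R=OWGR B=GRYB L=YROO
After move 4 (R'): R=WROG U=BYWG F=BRGW D=YBYW B=GROB
After move 5 (U'): U=YGBW F=YRGW R=BROG B=WROB L=GROO
After move 6 (F'): F=RWYG U=YGBO R=BRYG D=ROYW L=GWOB
Query 1: U[1] = G
Query 2: U[3] = O
Query 3: B[2] = O
Query 4: B[3] = B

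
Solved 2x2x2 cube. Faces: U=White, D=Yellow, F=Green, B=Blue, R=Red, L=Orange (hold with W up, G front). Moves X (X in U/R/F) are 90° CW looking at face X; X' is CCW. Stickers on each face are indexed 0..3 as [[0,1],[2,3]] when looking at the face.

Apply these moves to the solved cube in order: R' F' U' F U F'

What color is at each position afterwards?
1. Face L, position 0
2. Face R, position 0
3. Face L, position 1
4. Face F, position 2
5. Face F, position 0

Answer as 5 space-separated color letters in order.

After move 1 (R'): R=RRRR U=WBWB F=GWGW D=YGYG B=YBYB
After move 2 (F'): F=WWGG U=WBRR R=GRYR D=OOYG L=OBOW
After move 3 (U'): U=BRWR F=OBGG R=WWYR B=GRYB L=YBOW
After move 4 (F): F=GOGB U=BRWB R=WWRR D=YWYG L=YOOO
After move 5 (U): U=WBBR F=WWGB R=GRRR B=YOYB L=GOOO
After move 6 (F'): F=WBWG U=WBGR R=WRYR D=OOYG L=GROB
Query 1: L[0] = G
Query 2: R[0] = W
Query 3: L[1] = R
Query 4: F[2] = W
Query 5: F[0] = W

Answer: G W R W W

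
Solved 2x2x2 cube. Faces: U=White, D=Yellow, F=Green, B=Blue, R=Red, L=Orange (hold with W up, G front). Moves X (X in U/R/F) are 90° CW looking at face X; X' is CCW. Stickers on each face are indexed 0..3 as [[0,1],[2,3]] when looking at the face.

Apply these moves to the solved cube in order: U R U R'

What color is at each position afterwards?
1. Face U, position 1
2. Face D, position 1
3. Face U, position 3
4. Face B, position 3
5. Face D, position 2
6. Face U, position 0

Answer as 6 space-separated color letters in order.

After move 1 (U): U=WWWW F=RRGG R=BBRR B=OOBB L=GGOO
After move 2 (R): R=RBRB U=WRWG F=RYGY D=YBYO B=WOWB
After move 3 (U): U=WWGR F=RBGY R=WORB B=GGWB L=RYOO
After move 4 (R'): R=OBWR U=WWGG F=RWGR D=YBYY B=OGBB
Query 1: U[1] = W
Query 2: D[1] = B
Query 3: U[3] = G
Query 4: B[3] = B
Query 5: D[2] = Y
Query 6: U[0] = W

Answer: W B G B Y W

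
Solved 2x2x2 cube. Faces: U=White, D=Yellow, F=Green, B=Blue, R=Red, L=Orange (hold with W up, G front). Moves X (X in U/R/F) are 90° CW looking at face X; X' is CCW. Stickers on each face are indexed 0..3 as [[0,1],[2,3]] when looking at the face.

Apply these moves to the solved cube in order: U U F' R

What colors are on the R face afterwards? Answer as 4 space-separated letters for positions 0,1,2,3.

Answer: Y Y R O

Derivation:
After move 1 (U): U=WWWW F=RRGG R=BBRR B=OOBB L=GGOO
After move 2 (U): U=WWWW F=BBGG R=OORR B=GGBB L=RROO
After move 3 (F'): F=BGBG U=WWOR R=YOYR D=ROYY L=RWOW
After move 4 (R): R=YYRO U=WGOG F=BOBY D=RBYG B=RGWB
Query: R face = YYRO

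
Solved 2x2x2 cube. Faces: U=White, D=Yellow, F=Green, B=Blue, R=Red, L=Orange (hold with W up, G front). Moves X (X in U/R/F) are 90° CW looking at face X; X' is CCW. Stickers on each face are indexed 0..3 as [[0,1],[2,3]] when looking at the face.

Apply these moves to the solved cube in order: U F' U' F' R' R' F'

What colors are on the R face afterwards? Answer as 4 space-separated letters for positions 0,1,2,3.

Answer: R G O O

Derivation:
After move 1 (U): U=WWWW F=RRGG R=BBRR B=OOBB L=GGOO
After move 2 (F'): F=RGRG U=WWBR R=YBYR D=GOYY L=GWOW
After move 3 (U'): U=WRWB F=GWRG R=RGYR B=YBBB L=OOOW
After move 4 (F'): F=WGGR U=WRRY R=OGGR D=OWYY L=OBOW
After move 5 (R'): R=GROG U=WBRY F=WRGY D=OGYR B=YBWB
After move 6 (R'): R=RGGO U=WWRY F=WBGY D=ORYY B=RBGB
After move 7 (F'): F=BYWG U=WWRG R=RGOO D=BWYY L=OYOR
Query: R face = RGOO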